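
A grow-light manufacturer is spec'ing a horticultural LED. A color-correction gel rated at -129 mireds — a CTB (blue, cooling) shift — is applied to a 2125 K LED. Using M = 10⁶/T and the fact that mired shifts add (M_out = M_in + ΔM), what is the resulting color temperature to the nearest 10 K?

M_in = 10⁶/2125 = 470.59 mireds.
M_out = 470.59 + (-129) = 341.59 mireds.
T_out = 10⁶/341.59 = 2927.5 K → 2930 K.

2930 K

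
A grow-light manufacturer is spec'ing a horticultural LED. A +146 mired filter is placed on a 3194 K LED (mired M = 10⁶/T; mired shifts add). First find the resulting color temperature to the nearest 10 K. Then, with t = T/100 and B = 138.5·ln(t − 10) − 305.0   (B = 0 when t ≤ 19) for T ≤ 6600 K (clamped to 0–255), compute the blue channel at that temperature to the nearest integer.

M_in = 10⁶/3194 = 313.09; M_out = 313.09 + (+146) = 459.09.
T_out = 10⁶/459.09 = 2178.2 K → 2180 K; t = 21.8.
B = 138.5·ln(21.8 − 10) − 305.0 = 138.5·ln 11.8 − 305.0 = 138.5·2.4681 − 305.0 = 36.832.
Rounded: 37.

37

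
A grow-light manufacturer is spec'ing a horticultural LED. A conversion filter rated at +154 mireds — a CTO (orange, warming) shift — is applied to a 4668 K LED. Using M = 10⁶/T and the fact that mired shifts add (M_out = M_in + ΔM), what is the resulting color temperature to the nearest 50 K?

M_in = 10⁶/4668 = 214.22 mireds.
M_out = 214.22 + (+154) = 368.22 mireds.
T_out = 10⁶/368.22 = 2715.7 K → 2700 K.

2700 K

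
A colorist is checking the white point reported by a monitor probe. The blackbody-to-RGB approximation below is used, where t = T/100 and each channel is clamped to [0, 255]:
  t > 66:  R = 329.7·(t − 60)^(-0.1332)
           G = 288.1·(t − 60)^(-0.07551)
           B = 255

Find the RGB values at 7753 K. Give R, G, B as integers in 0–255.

t = 7753/100 = 77.53; the t > 66 branch applies.
R = 329.7·(77.53 − 60)^(-0.1332) = 329.7·17.53^(-0.1332) = 329.7·0.68285 = 225.137.
G = 288.1·(77.53 − 60)^(-0.07551) = 288.1·17.53^(-0.07551) = 288.1·0.80553 = 232.073.
B = 255 by definition for t > 66.
Rounded: (225, 232, 255).

R=225, G=232, B=255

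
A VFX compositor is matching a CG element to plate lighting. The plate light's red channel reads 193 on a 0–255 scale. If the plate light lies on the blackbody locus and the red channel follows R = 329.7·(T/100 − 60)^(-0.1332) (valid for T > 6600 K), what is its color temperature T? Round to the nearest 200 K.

(t − 60)^(-0.1332) = 193/329.7 = 0.58538.
t − 60 = 0.58538^(1/-0.1332) = 0.58538^(-7.508) = 55.713, so t = 115.713.
T = 100·t = 11571 K → 11600 K to the nearest 200 K.

11600 K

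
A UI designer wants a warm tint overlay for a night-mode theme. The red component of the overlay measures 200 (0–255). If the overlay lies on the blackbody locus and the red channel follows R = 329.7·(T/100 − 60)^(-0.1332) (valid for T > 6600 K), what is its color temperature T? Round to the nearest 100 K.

10300 K

(t − 60)^(-0.1332) = 200/329.7 = 0.60661.
t − 60 = 0.60661^(1/-0.1332) = 0.60661^(-7.508) = 42.638, so t = 102.638.
T = 100·t = 10264 K → 10300 K to the nearest 100 K.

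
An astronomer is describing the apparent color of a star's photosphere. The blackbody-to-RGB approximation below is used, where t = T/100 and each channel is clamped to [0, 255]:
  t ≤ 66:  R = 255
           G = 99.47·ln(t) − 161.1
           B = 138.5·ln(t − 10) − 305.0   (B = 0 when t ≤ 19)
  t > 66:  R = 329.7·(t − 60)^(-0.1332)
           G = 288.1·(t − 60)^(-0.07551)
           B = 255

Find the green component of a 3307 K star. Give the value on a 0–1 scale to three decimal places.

0.733

t = 3307/100 = 33.07; the t ≤ 66 branch applies.
G = 99.47·ln 33.07 − 161.1 = 99.47·3.4986 − 161.1 = 186.908.
On a 0–1 scale: 186.908/255 = 0.7330 → 0.733.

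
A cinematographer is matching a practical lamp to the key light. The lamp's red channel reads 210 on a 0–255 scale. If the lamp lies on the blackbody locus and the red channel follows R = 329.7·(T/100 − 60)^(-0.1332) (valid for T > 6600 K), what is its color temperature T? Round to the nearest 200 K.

(t − 60)^(-0.1332) = 210/329.7 = 0.63694.
t − 60 = 0.63694^(1/-0.1332) = 0.63694^(-7.508) = 29.561, so t = 89.561.
T = 100·t = 8956 K → 9000 K to the nearest 200 K.

9000 K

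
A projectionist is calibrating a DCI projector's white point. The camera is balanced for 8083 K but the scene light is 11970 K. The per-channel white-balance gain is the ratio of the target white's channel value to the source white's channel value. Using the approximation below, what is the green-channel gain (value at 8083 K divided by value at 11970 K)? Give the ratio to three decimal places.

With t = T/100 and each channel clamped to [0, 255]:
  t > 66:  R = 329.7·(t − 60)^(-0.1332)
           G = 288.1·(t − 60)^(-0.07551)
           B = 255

1.083

At 11970 K (t = 119.7):
  G = 288.1·(119.7 − 60)^(-0.07551) = 288.1·59.7^(-0.07551) = 288.1·0.73434 = 211.563.
At 8083 K (t = 80.83):
  G = 288.1·(80.83 − 60)^(-0.07551) = 288.1·20.83^(-0.07551) = 288.1·0.79511 = 229.070.
Gain = 229.070 / 211.563 = 1.0828 → 1.083.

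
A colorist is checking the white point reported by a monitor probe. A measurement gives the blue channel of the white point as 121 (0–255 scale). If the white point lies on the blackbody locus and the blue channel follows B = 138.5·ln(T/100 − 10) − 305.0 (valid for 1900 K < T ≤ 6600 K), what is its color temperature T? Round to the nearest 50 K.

3150 K

ln(t − 10) = (121 + 305.0) / 138.5 = 3.0758.
t − 10 = e^3.0758 = 21.667, so t = 31.667.
T = 100·t = 3167 K → 3150 K to the nearest 50 K.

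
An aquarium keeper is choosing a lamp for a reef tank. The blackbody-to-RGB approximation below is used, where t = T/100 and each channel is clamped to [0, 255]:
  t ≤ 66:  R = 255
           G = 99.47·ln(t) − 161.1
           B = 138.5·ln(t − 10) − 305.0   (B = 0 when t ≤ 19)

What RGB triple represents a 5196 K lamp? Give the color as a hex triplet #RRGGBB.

#FFE8D5

t = 5196/100 = 51.96; the t ≤ 66 branch applies.
R = 255 by definition for t ≤ 66.
G = 99.47·ln 51.96 − 161.1 = 99.47·3.9505 − 161.1 = 231.854.
B = 138.5·ln(51.96 − 10) − 305.0 = 138.5·ln 41.96 − 305.0 = 138.5·3.7367 − 305.0 = 212.535.
Rounded: (255, 232, 213).
In hex: #FFE8D5.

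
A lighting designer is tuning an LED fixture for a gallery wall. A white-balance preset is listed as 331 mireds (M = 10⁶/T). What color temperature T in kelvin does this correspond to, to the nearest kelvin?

3021 K

T = 10⁶ / 331 = 3021.15 K → 3021 K.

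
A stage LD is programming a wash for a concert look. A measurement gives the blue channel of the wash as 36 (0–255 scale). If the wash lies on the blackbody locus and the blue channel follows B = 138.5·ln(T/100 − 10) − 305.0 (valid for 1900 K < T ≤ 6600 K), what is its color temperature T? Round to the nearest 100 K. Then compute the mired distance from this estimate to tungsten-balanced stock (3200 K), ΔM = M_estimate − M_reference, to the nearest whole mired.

+142 mireds

ln(t − 10) = (36 + 305.0) / 138.5 = 2.4621.
t − 10 = e^2.4621 = 11.729, so t = 21.729.
T = 100·t = 2173 K → 2200 K to the nearest 100 K.
M_estimate = 10⁶/2200 = 454.55; M_reference = 10⁶/3200 = 312.50.
ΔM = 454.55 − 312.50 = 142.05 → +142 mireds.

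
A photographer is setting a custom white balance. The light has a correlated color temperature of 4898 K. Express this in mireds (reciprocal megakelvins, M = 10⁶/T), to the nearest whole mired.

M = 10⁶ / 4898 = 204.165 → 204 mireds.

204 mireds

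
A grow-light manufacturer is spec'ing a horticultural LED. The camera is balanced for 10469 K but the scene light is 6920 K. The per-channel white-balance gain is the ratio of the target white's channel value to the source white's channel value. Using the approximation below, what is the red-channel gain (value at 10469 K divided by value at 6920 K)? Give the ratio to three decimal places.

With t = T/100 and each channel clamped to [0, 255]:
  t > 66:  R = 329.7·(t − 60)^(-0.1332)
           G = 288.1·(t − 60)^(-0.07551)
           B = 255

At 6920 K (t = 69.2):
  R = 329.7·(69.2 − 60)^(-0.1332) = 329.7·9.2^(-0.1332) = 329.7·0.74409 = 245.325.
At 10469 K (t = 104.69):
  R = 329.7·(104.69 − 60)^(-0.1332) = 329.7·44.69^(-0.1332) = 329.7·0.60283 = 198.752.
Gain = 198.752 / 245.325 = 0.8102 → 0.810.

0.810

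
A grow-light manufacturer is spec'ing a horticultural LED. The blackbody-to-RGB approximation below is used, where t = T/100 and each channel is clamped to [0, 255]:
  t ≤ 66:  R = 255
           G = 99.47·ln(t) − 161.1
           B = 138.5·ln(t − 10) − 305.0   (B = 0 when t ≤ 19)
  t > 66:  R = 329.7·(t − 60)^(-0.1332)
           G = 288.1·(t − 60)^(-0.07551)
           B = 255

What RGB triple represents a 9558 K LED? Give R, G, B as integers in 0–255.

R=205, G=220, B=255

t = 9558/100 = 95.58; the t > 66 branch applies.
R = 329.7·(95.58 − 60)^(-0.1332) = 329.7·35.58^(-0.1332) = 329.7·0.62141 = 204.879.
G = 288.1·(95.58 − 60)^(-0.07551) = 288.1·35.58^(-0.07551) = 288.1·0.76360 = 219.994.
B = 255 by definition for t > 66.
Rounded: (205, 220, 255).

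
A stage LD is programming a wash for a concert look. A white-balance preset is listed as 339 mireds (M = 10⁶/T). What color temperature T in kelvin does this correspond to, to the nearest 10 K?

T = 10⁶ / 339 = 2949.85 K → 2950 K.

2950 K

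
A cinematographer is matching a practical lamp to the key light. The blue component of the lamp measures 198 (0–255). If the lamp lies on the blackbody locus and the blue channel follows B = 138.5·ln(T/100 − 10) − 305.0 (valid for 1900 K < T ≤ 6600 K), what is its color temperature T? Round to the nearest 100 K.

4800 K

ln(t − 10) = (198 + 305.0) / 138.5 = 3.6318.
t − 10 = e^3.6318 = 37.780, so t = 47.780.
T = 100·t = 4778 K → 4800 K to the nearest 100 K.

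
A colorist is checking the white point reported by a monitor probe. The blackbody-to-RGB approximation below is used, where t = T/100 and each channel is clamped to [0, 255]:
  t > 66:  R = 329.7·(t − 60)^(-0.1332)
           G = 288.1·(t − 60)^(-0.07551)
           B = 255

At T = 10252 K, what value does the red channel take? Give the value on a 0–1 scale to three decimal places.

0.785

t = 10252/100 = 102.52; the t > 66 branch applies.
R = 329.7·(102.52 − 60)^(-0.1332) = 329.7·42.52^(-0.1332) = 329.7·0.60684 = 200.074.
On a 0–1 scale: 200.074/255 = 0.7846 → 0.785.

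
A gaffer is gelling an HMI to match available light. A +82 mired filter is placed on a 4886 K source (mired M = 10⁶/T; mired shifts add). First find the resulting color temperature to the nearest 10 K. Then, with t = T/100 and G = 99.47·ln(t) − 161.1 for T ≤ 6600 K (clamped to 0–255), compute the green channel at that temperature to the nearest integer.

M_in = 10⁶/4886 = 204.67; M_out = 204.67 + (+82) = 286.67.
T_out = 10⁶/286.67 = 3488.4 K → 3490 K; t = 34.9.
G = 99.47·ln 34.9 − 161.1 = 99.47·3.5525 − 161.1 = 192.266.
Rounded: 192.

192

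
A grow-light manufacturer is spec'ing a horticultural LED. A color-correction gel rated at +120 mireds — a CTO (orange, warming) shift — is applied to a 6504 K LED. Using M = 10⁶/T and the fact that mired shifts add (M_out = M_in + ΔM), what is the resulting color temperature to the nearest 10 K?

3650 K

M_in = 10⁶/6504 = 153.75 mireds.
M_out = 153.75 + (+120) = 273.75 mireds.
T_out = 10⁶/273.75 = 3652.9 K → 3650 K.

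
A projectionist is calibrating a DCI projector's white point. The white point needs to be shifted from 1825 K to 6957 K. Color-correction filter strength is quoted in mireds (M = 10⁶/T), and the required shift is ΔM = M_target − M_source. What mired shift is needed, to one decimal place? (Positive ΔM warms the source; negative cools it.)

-404.2 mireds

M_source = 10⁶/1825 = 547.945; M_target = 10⁶/6957 = 143.740.
ΔM = 143.740 − 547.945 = -404.205 → -404.2 mireds, a cooling shift.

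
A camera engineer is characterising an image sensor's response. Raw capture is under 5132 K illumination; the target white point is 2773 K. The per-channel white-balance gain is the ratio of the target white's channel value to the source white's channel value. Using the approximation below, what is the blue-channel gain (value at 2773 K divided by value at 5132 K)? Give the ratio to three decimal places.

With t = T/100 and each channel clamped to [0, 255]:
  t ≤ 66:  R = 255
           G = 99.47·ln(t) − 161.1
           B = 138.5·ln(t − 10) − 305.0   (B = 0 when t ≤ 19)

0.443

At 5132 K (t = 51.32):
  B = 138.5·ln(51.32 − 10) − 305.0 = 138.5·ln 41.32 − 305.0 = 138.5·3.7213 − 305.0 = 210.407.
At 2773 K (t = 27.73):
  B = 138.5·ln(27.73 − 10) − 305.0 = 138.5·ln 17.73 − 305.0 = 138.5·2.8753 − 305.0 = 93.223.
Gain = 93.223 / 210.407 = 0.4431 → 0.443.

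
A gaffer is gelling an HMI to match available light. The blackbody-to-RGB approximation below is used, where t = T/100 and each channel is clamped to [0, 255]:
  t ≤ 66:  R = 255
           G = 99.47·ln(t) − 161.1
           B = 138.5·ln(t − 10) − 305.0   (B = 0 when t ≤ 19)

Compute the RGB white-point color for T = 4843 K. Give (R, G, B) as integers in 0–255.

t = 4843/100 = 48.43; the t ≤ 66 branch applies.
R = 255 by definition for t ≤ 66.
G = 99.47·ln 48.43 − 161.1 = 99.47·3.8801 − 161.1 = 224.855.
B = 138.5·ln(48.43 − 10) − 305.0 = 138.5·ln 38.43 − 305.0 = 138.5·3.6488 − 305.0 = 200.364.
Rounded: (255, 225, 200).

(255, 225, 200)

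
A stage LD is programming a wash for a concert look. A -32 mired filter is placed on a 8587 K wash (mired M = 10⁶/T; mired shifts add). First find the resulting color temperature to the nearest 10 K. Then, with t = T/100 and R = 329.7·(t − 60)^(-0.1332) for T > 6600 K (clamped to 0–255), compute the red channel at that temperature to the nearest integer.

192

M_in = 10⁶/8587 = 116.46; M_out = 116.46 + (-32) = 84.46.
T_out = 10⁶/84.46 = 11840.6 K → 11840 K; t = 118.4.
R = 329.7·(118.4 − 60)^(-0.1332) = 329.7·58.4^(-0.1332) = 329.7·0.58172 = 191.793.
Rounded: 192.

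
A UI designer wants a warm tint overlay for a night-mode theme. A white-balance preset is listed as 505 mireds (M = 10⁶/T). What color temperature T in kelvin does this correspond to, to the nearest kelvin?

1980 K

T = 10⁶ / 505 = 1980.20 K → 1980 K.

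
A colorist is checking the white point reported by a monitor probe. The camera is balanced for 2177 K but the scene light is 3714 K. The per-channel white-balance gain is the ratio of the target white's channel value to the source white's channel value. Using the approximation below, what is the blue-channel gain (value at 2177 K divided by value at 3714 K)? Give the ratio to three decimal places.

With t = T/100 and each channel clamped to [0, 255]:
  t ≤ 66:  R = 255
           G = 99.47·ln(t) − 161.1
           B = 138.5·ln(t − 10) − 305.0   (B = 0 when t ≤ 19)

0.240

At 3714 K (t = 37.14):
  B = 138.5·ln(37.14 − 10) − 305.0 = 138.5·ln 27.14 − 305.0 = 138.5·3.3010 − 305.0 = 152.190.
At 2177 K (t = 21.77):
  B = 138.5·ln(21.77 − 10) − 305.0 = 138.5·ln 11.77 − 305.0 = 138.5·2.4656 − 305.0 = 36.479.
Gain = 36.479 / 152.190 = 0.2397 → 0.240.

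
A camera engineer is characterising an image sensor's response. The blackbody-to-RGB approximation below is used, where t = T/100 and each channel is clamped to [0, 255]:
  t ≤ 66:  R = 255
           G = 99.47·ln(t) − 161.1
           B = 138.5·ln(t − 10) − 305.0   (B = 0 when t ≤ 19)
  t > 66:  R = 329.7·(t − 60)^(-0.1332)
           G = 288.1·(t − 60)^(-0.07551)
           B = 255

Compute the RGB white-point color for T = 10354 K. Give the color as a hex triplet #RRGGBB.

t = 10354/100 = 103.54; the t > 66 branch applies.
R = 329.7·(103.54 − 60)^(-0.1332) = 329.7·43.54^(-0.1332) = 329.7·0.60492 = 199.443.
G = 288.1·(103.54 − 60)^(-0.07551) = 288.1·43.54^(-0.07551) = 288.1·0.75205 = 216.666.
B = 255 by definition for t > 66.
Rounded: (199, 217, 255).
In hex: #C7D9FF.

#C7D9FF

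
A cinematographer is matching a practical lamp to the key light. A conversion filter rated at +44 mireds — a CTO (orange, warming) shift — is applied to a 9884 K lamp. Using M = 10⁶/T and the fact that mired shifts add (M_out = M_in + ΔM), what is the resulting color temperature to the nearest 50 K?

6900 K

M_in = 10⁶/9884 = 101.17 mireds.
M_out = 101.17 + (+44) = 145.17 mireds.
T_out = 10⁶/145.17 = 6888.3 K → 6900 K.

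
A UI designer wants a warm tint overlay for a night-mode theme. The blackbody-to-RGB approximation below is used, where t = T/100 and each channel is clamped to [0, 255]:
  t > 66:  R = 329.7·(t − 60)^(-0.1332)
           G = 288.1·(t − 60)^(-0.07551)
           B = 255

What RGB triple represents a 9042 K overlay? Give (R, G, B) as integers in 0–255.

(209, 223, 255)

t = 9042/100 = 90.42; the t > 66 branch applies.
R = 329.7·(90.42 − 60)^(-0.1332) = 329.7·30.42^(-0.1332) = 329.7·0.63452 = 209.200.
G = 288.1·(90.42 − 60)^(-0.07551) = 288.1·30.42^(-0.07551) = 288.1·0.77269 = 222.613.
B = 255 by definition for t > 66.
Rounded: (209, 223, 255).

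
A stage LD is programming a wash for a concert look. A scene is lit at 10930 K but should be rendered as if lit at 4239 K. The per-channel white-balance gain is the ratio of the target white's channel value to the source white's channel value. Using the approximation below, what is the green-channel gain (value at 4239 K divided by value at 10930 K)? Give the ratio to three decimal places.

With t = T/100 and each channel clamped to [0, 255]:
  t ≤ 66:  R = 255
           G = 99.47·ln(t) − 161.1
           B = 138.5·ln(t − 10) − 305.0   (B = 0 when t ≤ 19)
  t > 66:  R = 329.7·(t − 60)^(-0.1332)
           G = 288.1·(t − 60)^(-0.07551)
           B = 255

0.986

At 10930 K (t = 109.3):
  G = 288.1·(109.3 − 60)^(-0.07551) = 288.1·49.3^(-0.07551) = 288.1·0.74503 = 214.643.
At 4239 K (t = 42.39):
  G = 99.47·ln 42.39 − 161.1 = 99.47·3.7469 − 161.1 = 211.605.
Gain = 211.605 / 214.643 = 0.9858 → 0.986.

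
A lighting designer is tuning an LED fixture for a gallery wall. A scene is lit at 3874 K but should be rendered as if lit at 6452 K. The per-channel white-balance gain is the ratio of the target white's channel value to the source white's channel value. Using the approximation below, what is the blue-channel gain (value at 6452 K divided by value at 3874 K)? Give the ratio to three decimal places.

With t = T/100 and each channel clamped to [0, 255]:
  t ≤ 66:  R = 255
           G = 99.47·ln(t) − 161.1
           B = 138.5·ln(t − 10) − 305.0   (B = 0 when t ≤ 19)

At 3874 K (t = 38.74):
  B = 138.5·ln(38.74 − 10) − 305.0 = 138.5·ln 28.74 − 305.0 = 138.5·3.3583 − 305.0 = 160.123.
At 6452 K (t = 64.52):
  B = 138.5·ln(64.52 − 10) − 305.0 = 138.5·ln 54.52 − 305.0 = 138.5·3.9986 − 305.0 = 248.802.
Gain = 248.802 / 160.123 = 1.5538 → 1.554.

1.554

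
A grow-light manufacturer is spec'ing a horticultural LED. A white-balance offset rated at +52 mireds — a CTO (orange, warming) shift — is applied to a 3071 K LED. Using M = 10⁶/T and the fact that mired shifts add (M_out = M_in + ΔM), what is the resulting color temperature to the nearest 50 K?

2650 K

M_in = 10⁶/3071 = 325.63 mireds.
M_out = 325.63 + (+52) = 377.63 mireds.
T_out = 10⁶/377.63 = 2648.1 K → 2650 K.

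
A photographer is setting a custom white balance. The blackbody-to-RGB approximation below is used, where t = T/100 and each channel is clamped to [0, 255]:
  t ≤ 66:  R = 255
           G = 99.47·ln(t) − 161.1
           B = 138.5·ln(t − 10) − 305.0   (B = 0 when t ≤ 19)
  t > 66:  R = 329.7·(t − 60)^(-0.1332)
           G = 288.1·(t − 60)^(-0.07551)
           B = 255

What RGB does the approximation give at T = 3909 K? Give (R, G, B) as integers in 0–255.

(255, 204, 162)

t = 3909/100 = 39.09; the t ≤ 66 branch applies.
R = 255 by definition for t ≤ 66.
G = 99.47·ln 39.09 − 161.1 = 99.47·3.6659 − 161.1 = 203.544.
B = 138.5·ln(39.09 − 10) − 305.0 = 138.5·ln 29.09 − 305.0 = 138.5·3.3704 − 305.0 = 161.800.
Rounded: (255, 204, 162).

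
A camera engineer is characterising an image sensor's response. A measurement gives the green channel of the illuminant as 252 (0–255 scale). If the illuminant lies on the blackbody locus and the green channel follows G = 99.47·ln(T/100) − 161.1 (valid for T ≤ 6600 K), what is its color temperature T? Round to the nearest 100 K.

ln t = (252 + 161.1) / 99.47 = 4.1530.
t = e^4.1530 = 63.625.
T = 100·t = 6363 K → 6400 K to the nearest 100 K.

6400 K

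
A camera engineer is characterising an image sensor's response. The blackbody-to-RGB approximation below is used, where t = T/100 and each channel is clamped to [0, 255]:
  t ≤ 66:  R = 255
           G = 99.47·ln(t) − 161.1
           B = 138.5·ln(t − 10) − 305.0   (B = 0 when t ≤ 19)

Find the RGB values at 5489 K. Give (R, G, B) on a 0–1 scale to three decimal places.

(1.000, 0.931, 0.870)

t = 5489/100 = 54.89; the t ≤ 66 branch applies.
R = 255 by definition for t ≤ 66.
G = 99.47·ln 54.89 − 161.1 = 99.47·4.0053 − 161.1 = 237.310.
B = 138.5·ln(54.89 − 10) − 305.0 = 138.5·ln 44.89 − 305.0 = 138.5·3.8042 − 305.0 = 221.884.
Dividing each by 255: (1.0000, 0.9306, 0.8701) → (1.000, 0.931, 0.870).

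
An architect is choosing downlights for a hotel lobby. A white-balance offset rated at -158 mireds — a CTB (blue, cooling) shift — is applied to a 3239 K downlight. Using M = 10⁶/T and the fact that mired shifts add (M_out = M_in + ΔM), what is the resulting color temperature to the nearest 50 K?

M_in = 10⁶/3239 = 308.74 mireds.
M_out = 308.74 + (-158) = 150.74 mireds.
T_out = 10⁶/150.74 = 6634.1 K → 6650 K.

6650 K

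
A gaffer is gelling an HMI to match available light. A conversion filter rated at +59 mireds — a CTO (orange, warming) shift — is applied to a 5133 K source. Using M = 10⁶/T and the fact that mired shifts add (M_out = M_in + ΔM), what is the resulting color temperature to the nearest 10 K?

M_in = 10⁶/5133 = 194.82 mireds.
M_out = 194.82 + (+59) = 253.82 mireds.
T_out = 10⁶/253.82 = 3939.8 K → 3940 K.

3940 K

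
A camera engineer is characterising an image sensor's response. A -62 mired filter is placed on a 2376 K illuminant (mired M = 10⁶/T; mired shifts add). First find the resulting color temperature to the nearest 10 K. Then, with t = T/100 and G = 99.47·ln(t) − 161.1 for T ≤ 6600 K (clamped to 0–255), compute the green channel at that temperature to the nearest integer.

M_in = 10⁶/2376 = 420.88; M_out = 420.88 + (-62) = 358.88.
T_out = 10⁶/358.88 = 2786.5 K → 2790 K; t = 27.9.
G = 99.47·ln 27.9 − 161.1 = 99.47·3.3286 − 161.1 = 169.998.
Rounded: 170.

170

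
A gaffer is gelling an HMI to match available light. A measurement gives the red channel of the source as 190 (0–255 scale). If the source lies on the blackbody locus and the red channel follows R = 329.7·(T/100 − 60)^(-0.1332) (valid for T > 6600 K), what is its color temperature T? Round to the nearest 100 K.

12300 K

(t − 60)^(-0.1332) = 190/329.7 = 0.57628.
t − 60 = 0.57628^(1/-0.1332) = 0.57628^(-7.508) = 62.667, so t = 122.667.
T = 100·t = 12267 K → 12300 K to the nearest 100 K.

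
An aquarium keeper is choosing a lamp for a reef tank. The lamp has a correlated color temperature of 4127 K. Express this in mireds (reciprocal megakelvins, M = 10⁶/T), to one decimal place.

M = 10⁶ / 4127 = 242.307 → 242.3 mireds.

242.3 mireds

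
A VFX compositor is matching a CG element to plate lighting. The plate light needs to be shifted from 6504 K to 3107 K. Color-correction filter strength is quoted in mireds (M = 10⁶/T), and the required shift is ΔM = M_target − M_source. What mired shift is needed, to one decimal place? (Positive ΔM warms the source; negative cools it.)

M_source = 10⁶/6504 = 153.752; M_target = 10⁶/3107 = 321.854.
ΔM = 321.854 − 153.752 = 168.102 → +168.1 mireds, a warming shift.

+168.1 mireds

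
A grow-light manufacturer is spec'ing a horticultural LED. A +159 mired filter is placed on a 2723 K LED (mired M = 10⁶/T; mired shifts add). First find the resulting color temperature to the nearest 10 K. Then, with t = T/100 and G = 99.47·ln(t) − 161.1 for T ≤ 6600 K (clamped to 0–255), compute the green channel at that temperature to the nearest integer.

M_in = 10⁶/2723 = 367.24; M_out = 367.24 + (+159) = 526.24.
T_out = 10⁶/526.24 = 1900.3 K → 1900 K; t = 19.
G = 99.47·ln 19 − 161.1 = 99.47·2.9444 − 161.1 = 131.783.
Rounded: 132.

132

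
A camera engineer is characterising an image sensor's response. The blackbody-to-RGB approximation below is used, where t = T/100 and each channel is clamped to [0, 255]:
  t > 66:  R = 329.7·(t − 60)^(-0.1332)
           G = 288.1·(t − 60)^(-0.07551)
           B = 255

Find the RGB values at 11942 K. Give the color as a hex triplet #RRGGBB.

t = 11942/100 = 119.42; the t > 66 branch applies.
R = 329.7·(119.42 − 60)^(-0.1332) = 329.7·59.42^(-0.1332) = 329.7·0.58038 = 191.351.
G = 288.1·(119.42 − 60)^(-0.07551) = 288.1·59.42^(-0.07551) = 288.1·0.73460 = 211.638.
B = 255 by definition for t > 66.
Rounded: (191, 212, 255).
In hex: #BFD4FF.

#BFD4FF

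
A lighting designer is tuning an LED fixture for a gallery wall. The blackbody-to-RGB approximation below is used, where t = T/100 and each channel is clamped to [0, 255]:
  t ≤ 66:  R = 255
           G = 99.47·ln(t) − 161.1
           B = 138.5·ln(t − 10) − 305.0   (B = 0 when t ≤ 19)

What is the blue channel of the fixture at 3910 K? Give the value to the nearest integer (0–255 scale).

t = 3910/100 = 39.1; the t ≤ 66 branch applies.
B = 138.5·ln(39.1 − 10) − 305.0 = 138.5·ln 29.1 − 305.0 = 138.5·3.3707 − 305.0 = 161.847.
Rounded: 162.

162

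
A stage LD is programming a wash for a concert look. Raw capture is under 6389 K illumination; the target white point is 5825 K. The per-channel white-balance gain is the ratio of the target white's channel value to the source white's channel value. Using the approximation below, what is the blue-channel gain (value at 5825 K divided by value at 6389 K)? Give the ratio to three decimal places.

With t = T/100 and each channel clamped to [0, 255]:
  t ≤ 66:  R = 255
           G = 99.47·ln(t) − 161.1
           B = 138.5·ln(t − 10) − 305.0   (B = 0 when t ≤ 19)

0.938

At 6389 K (t = 63.89):
  B = 138.5·ln(63.89 − 10) − 305.0 = 138.5·ln 53.89 − 305.0 = 138.5·3.9869 − 305.0 = 247.192.
At 5825 K (t = 58.25):
  B = 138.5·ln(58.25 − 10) − 305.0 = 138.5·ln 48.25 − 305.0 = 138.5·3.8764 − 305.0 = 231.881.
Gain = 231.881 / 247.192 = 0.9381 → 0.938.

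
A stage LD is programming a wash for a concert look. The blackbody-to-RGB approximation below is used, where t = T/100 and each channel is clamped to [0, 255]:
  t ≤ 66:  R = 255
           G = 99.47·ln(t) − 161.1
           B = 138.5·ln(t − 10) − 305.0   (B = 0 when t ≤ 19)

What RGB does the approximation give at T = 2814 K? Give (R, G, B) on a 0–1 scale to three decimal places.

(1.000, 0.670, 0.378)

t = 2814/100 = 28.14; the t ≤ 66 branch applies.
R = 255 by definition for t ≤ 66.
G = 99.47·ln 28.14 − 161.1 = 99.47·3.3372 − 161.1 = 170.850.
B = 138.5·ln(28.14 − 10) − 305.0 = 138.5·ln 18.14 − 305.0 = 138.5·2.8981 − 305.0 = 96.390.
Dividing each by 255: (1.0000, 0.6700, 0.3780) → (1.000, 0.670, 0.378).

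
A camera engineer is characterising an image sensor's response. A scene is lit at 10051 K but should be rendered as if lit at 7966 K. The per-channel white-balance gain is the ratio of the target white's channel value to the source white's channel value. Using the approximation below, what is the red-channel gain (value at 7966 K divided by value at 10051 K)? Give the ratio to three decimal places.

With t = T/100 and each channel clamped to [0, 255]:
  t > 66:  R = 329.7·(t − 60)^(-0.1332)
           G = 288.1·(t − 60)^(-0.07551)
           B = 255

At 10051 K (t = 100.51):
  R = 329.7·(100.51 − 60)^(-0.1332) = 329.7·40.51^(-0.1332) = 329.7·0.61076 = 201.369.
At 7966 K (t = 79.66):
  R = 329.7·(79.66 − 60)^(-0.1332) = 329.7·19.66^(-0.1332) = 329.7·0.67250 = 221.724.
Gain = 221.724 / 201.369 = 1.1011 → 1.101.

1.101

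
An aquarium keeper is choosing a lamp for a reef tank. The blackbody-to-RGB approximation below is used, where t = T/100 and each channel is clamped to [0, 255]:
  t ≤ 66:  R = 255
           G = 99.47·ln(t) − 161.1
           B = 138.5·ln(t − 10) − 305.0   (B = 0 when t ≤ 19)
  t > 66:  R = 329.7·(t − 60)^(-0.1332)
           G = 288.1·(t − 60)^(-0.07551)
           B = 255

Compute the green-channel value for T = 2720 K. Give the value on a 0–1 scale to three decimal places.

0.657

t = 2720/100 = 27.2; the t ≤ 66 branch applies.
G = 99.47·ln 27.2 − 161.1 = 99.47·3.3032 − 161.1 = 167.471.
On a 0–1 scale: 167.471/255 = 0.6567 → 0.657.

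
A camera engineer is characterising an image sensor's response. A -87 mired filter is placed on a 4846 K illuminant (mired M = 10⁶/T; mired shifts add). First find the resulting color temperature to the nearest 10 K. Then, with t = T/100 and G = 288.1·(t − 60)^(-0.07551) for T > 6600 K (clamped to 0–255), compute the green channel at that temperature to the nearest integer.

M_in = 10⁶/4846 = 206.36; M_out = 206.36 + (-87) = 119.36.
T_out = 10⁶/119.36 = 8378.3 K → 8380 K; t = 83.8.
G = 288.1·(83.8 − 60)^(-0.07551) = 288.1·23.8^(-0.07551) = 288.1·0.78714 = 226.776.
Rounded: 227.

227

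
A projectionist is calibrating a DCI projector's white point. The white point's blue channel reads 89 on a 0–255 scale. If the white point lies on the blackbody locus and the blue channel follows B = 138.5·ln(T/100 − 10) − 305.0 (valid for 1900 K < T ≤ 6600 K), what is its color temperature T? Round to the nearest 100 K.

ln(t − 10) = (89 + 305.0) / 138.5 = 2.8448.
t − 10 = e^2.8448 = 17.198, so t = 27.198.
T = 100·t = 2720 K → 2700 K to the nearest 100 K.

2700 K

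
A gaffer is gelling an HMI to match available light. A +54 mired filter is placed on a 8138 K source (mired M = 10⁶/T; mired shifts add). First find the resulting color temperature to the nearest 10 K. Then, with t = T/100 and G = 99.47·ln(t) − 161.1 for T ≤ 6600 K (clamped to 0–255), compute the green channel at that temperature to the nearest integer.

M_in = 10⁶/8138 = 122.88; M_out = 122.88 + (+54) = 176.88.
T_out = 10⁶/176.88 = 5653.5 K → 5650 K; t = 56.5.
G = 99.47·ln 56.5 − 161.1 = 99.47·4.0342 − 161.1 = 240.186.
Rounded: 240.

240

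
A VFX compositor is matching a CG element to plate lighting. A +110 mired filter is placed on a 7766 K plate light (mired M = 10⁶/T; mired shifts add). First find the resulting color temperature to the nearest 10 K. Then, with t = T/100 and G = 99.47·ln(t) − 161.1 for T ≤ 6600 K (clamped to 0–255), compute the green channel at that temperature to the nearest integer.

M_in = 10⁶/7766 = 128.77; M_out = 128.77 + (+110) = 238.77.
T_out = 10⁶/238.77 = 4188.2 K → 4190 K; t = 41.9.
G = 99.47·ln 41.9 − 161.1 = 99.47·3.7353 − 161.1 = 210.449.
Rounded: 210.

210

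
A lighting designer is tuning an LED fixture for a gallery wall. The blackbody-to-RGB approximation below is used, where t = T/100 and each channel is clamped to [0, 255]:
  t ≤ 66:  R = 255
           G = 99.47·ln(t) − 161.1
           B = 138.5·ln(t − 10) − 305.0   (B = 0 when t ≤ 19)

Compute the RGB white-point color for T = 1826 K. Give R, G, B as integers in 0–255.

t = 1826/100 = 18.26; the t ≤ 66 branch applies.
R = 255 by definition for t ≤ 66.
G = 99.47·ln 18.26 − 161.1 = 99.47·2.9047 − 161.1 = 127.832.
t = 18.26 ≤ 19, so B = 0.
Rounded: (255, 128, 0).

R=255, G=128, B=0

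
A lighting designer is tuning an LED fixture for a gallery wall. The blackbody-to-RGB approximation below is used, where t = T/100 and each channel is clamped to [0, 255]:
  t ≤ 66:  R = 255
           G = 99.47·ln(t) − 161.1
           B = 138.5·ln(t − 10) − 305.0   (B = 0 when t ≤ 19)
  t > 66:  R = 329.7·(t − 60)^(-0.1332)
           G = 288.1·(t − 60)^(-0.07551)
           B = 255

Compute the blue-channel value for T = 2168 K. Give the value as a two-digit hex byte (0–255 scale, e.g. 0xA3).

0x23

t = 2168/100 = 21.68; the t ≤ 66 branch applies.
B = 138.5·ln(21.68 − 10) − 305.0 = 138.5·ln 11.68 − 305.0 = 138.5·2.4579 − 305.0 = 35.416.
Rounded: 35; in hex, 0x23.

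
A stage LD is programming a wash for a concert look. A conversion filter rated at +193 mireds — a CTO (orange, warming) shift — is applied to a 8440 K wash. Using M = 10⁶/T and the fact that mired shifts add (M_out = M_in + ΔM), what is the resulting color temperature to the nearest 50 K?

M_in = 10⁶/8440 = 118.48 mireds.
M_out = 118.48 + (+193) = 311.48 mireds.
T_out = 10⁶/311.48 = 3210.4 K → 3200 K.

3200 K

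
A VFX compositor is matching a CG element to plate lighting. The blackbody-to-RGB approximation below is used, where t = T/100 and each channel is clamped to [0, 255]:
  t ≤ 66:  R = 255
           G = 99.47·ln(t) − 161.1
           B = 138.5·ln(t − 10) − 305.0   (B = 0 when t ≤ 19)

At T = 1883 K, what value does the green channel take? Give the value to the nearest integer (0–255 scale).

131

t = 1883/100 = 18.83; the t ≤ 66 branch applies.
G = 99.47·ln 18.83 − 161.1 = 99.47·2.9355 − 161.1 = 130.889.
Rounded: 131.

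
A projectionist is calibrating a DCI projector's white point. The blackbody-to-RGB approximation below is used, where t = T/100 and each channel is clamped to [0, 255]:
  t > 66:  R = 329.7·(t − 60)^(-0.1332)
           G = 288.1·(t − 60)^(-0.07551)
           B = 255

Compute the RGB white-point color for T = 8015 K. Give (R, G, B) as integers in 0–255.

t = 8015/100 = 80.15; the t > 66 branch applies.
R = 329.7·(80.15 − 60)^(-0.1332) = 329.7·20.15^(-0.1332) = 329.7·0.67030 = 220.999.
G = 288.1·(80.15 − 60)^(-0.07551) = 288.1·20.15^(-0.07551) = 288.1·0.79710 = 229.645.
B = 255 by definition for t > 66.
Rounded: (221, 230, 255).

(221, 230, 255)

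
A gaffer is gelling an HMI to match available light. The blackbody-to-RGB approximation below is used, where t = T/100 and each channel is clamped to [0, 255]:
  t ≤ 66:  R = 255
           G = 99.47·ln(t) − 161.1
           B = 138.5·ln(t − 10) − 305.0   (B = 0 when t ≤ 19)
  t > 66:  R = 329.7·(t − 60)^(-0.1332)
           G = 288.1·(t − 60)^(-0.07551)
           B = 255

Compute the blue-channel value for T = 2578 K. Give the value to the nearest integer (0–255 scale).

77

t = 2578/100 = 25.78; the t ≤ 66 branch applies.
B = 138.5·ln(25.78 − 10) − 305.0 = 138.5·ln 15.78 − 305.0 = 138.5·2.7587 − 305.0 = 77.086.
Rounded: 77.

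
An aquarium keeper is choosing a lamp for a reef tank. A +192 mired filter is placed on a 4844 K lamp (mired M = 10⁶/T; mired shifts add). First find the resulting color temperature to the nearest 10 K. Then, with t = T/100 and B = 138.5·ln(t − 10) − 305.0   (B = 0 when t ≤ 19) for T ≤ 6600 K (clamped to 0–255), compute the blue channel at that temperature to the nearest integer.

M_in = 10⁶/4844 = 206.44; M_out = 206.44 + (+192) = 398.44.
T_out = 10⁶/398.44 = 2509.8 K → 2510 K; t = 25.1.
B = 138.5·ln(25.1 − 10) − 305.0 = 138.5·ln 15.1 − 305.0 = 138.5·2.7147 − 305.0 = 70.985.
Rounded: 71.

71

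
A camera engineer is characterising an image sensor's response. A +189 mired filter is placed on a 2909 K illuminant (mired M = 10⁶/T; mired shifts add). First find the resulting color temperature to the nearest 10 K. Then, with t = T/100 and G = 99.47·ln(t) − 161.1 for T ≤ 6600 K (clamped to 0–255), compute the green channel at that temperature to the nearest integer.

131

M_in = 10⁶/2909 = 343.76; M_out = 343.76 + (+189) = 532.76.
T_out = 10⁶/532.76 = 1877.0 K → 1880 K; t = 18.8.
G = 99.47·ln 18.8 − 161.1 = 99.47·2.9339 − 161.1 = 130.731.
Rounded: 131.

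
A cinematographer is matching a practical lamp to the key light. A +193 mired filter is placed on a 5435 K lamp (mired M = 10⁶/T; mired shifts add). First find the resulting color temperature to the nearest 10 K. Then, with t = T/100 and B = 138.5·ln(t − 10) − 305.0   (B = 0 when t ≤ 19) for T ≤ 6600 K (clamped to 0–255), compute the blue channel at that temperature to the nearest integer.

M_in = 10⁶/5435 = 183.99; M_out = 183.99 + (+193) = 376.99.
T_out = 10⁶/376.99 = 2652.6 K → 2650 K; t = 26.5.
B = 138.5·ln(26.5 − 10) − 305.0 = 138.5·ln 16.5 − 305.0 = 138.5·2.8034 − 305.0 = 83.265.
Rounded: 83.

83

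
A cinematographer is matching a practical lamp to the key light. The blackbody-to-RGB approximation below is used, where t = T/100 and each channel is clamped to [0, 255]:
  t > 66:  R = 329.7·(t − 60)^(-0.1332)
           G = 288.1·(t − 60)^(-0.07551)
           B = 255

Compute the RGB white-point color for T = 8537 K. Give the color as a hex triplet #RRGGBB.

t = 8537/100 = 85.37; the t > 66 branch applies.
R = 329.7·(85.37 − 60)^(-0.1332) = 329.7·25.37^(-0.1332) = 329.7·0.65005 = 214.320.
G = 288.1·(85.37 − 60)^(-0.07551) = 288.1·25.37^(-0.07551) = 288.1·0.78336 = 225.685.
B = 255 by definition for t > 66.
Rounded: (214, 226, 255).
In hex: #D6E2FF.

#D6E2FF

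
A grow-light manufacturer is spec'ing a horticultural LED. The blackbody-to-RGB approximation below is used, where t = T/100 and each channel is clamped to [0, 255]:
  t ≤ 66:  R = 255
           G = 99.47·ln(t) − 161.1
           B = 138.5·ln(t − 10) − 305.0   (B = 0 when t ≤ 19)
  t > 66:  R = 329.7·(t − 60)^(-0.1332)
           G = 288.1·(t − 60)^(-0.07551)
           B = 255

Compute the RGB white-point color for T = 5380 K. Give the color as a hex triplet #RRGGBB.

#FFEBDA

t = 5380/100 = 53.8; the t ≤ 66 branch applies.
R = 255 by definition for t ≤ 66.
G = 99.47·ln 53.8 − 161.1 = 99.47·3.9853 − 161.1 = 235.315.
B = 138.5·ln(53.8 − 10) − 305.0 = 138.5·ln 43.8 − 305.0 = 138.5·3.7796 − 305.0 = 218.479.
Rounded: (255, 235, 218).
In hex: #FFEBDA.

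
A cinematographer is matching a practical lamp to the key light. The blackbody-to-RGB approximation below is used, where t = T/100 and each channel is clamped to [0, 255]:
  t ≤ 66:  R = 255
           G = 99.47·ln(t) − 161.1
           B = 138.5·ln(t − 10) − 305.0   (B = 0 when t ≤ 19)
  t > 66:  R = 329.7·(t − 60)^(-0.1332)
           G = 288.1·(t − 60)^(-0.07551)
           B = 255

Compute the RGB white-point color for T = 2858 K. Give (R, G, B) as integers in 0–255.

t = 2858/100 = 28.58; the t ≤ 66 branch applies.
R = 255 by definition for t ≤ 66.
G = 99.47·ln 28.58 − 161.1 = 99.47·3.3527 − 161.1 = 172.394.
B = 138.5·ln(28.58 − 10) − 305.0 = 138.5·ln 18.58 − 305.0 = 138.5·2.9221 − 305.0 = 99.709.
Rounded: (255, 172, 100).

(255, 172, 100)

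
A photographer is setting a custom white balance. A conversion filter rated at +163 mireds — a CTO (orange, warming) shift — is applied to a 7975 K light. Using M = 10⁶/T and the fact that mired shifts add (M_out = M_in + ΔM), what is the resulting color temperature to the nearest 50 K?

M_in = 10⁶/7975 = 125.39 mireds.
M_out = 125.39 + (+163) = 288.39 mireds.
T_out = 10⁶/288.39 = 3467.5 K → 3450 K.

3450 K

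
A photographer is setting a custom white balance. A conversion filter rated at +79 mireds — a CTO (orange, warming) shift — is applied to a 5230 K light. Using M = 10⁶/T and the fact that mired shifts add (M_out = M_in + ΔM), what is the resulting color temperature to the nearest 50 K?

M_in = 10⁶/5230 = 191.20 mireds.
M_out = 191.20 + (+79) = 270.20 mireds.
T_out = 10⁶/270.20 = 3700.9 K → 3700 K.

3700 K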